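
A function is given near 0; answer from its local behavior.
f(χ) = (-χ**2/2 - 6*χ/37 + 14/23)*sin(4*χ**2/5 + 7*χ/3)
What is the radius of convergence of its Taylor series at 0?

The radius of convergence is infinite.

The factor sin(4*χ**2/5 + 7*χ/3) is entire and contributes no finite singular point.
The polynomial part has no poles.
No finite singular points: the Taylor series at 0 converges everywhere.


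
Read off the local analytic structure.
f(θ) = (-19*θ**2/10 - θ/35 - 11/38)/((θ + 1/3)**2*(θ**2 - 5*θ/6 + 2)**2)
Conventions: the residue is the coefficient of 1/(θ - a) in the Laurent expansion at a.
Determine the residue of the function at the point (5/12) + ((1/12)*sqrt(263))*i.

The factor θ**2 - 5*θ/6 + 2 splits as (θ - a)(θ - a') with a = (5/12) + ((1/12)*sqrt(263))*i, a' = (5/12) - ((1/12)*sqrt(263))*i. At the order-2 pole a set g(θ) = (θ - a)^2*f(θ) = [(-19*θ**2/10 - θ/35 - 11/38)/(θ + 1/3)**2] / (θ - a')^2.
Order-2 pole: residue = g'(a); g'((5/12) + ((1/12)*sqrt(263))*i) = (-2878632/52872155) + ((2577449376/522444869885)*sqrt(263))*i, so the residue is (-2878632/52872155) + ((2577449376/522444869885)*sqrt(263))*i.

The residue is (-2878632/52872155) + ((2577449376/522444869885)*sqrt(263))*i.


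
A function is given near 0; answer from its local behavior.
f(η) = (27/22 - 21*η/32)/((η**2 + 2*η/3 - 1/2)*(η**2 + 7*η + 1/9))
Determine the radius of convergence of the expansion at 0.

Denominator factor (η**2 + 7*η + 1/9): discriminant 437/9, real irrational roots -7/2 + (1/6)*sqrt(437) and -7/2 - (1/6)*sqrt(437); poles of order 1, moduli 7/2 - (1/6)*sqrt(437) and 7/2 + (1/6)*sqrt(437).
Denominator factor (η**2 + 2*η/3 - 1/2): discriminant 22/9, real irrational roots -1/3 + (1/6)*sqrt(22) and -1/3 - (1/6)*sqrt(22); poles of order 1, moduli -1/3 + (1/6)*sqrt(22) and 1/3 + (1/6)*sqrt(22).
The radius of convergence is the smallest modulus among the singular points: 7/2 - (1/6)*sqrt(437).

The radius of convergence is 7/2 - (1/6)*sqrt(437).


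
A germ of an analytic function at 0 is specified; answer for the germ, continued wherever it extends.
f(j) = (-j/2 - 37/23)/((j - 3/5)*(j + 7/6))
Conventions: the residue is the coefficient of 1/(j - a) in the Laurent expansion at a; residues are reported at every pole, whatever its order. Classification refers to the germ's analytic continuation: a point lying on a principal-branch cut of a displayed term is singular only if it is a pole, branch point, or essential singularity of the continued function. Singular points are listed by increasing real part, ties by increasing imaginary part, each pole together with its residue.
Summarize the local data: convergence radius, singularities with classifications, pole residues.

Denominator factor (j + 7/6): pole of order 1 at -7/6, modulus 7/6.
Denominator factor (j - 3/5): pole of order 1 at 3/5, modulus 3/5.
The radius of convergence is the smallest modulus among the singular points: 3/5.
At the order-1 pole -7/6 set g(j) = (j - (-7/6))*f(j) = (-j/2 - 37/23)/(j - 3/5).
Simple pole: residue = g(a) at a = -7/6, which is 1415/2438.
At the order-1 pole 3/5 set g(j) = (j - (3/5))*f(j) = (-j/2 - 37/23)/(j + 7/6).
Simple pole: residue = g(a) at a = 3/5, which is -1317/1219.
List the singular points by increasing real part (a conjugate pair: the negative imaginary part first).

Radius of convergence at 0: 3/5.
At -7/6: a pole of order 1; residue 1415/2438.
At 3/5: a pole of order 1; residue -1317/1219.


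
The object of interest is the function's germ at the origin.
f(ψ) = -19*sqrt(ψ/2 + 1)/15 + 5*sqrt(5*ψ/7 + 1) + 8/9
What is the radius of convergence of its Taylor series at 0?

Branch term (-19/15)*sqrt(1 - ψ/(-2)): its argument vanishes at ψ = -2, a square-root branch point, modulus 2.
Branch term (5)*sqrt(1 - ψ/(-7/5)): its argument vanishes at ψ = -7/5, a square-root branch point, modulus 7/5.
The radius of convergence is the smallest modulus among the singular points: 7/5.

The radius of convergence is 7/5.


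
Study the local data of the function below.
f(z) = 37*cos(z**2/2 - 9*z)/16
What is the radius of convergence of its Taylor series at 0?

The factor cos(z**2/2 - 9*z) is entire and contributes no finite singular point.
The polynomial part has no poles.
No finite singular points: the Taylor series at 0 converges everywhere.

The radius of convergence is infinite.


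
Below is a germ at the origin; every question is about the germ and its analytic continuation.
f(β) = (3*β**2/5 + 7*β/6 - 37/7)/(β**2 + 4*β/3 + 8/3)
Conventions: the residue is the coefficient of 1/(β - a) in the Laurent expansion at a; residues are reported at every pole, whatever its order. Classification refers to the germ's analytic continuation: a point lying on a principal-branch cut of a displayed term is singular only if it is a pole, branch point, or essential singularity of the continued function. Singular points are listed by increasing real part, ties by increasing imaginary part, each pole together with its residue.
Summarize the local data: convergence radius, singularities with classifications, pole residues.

Denominator factor (β**2 + 4*β/3 + 8/3): discriminant -80/9, complex-conjugate roots (-2/3) + ((2/3)*sqrt(5))*i and (-2/3) - ((2/3)*sqrt(5))*i; poles of order 1, moduli (2/3)*sqrt(6) and (2/3)*sqrt(6).
The radius of convergence is the smallest modulus among the singular points: (2/3)*sqrt(6).
The factor β**2 + 4*β/3 + 8/3 splits as (β - a)(β - a') with a = (-2/3) - ((2/3)*sqrt(5))*i, a' = (-2/3) + ((2/3)*sqrt(5))*i. At the order-1 pole a set g(β) = (β - a)*f(β) = [3*β**2/5 + 7*β/6 - 37/7] / (β - a').
Simple pole: residue = g(a) at a = (-2/3) - ((2/3)*sqrt(5))*i, which is (11/60) - ((1123/1050)*sqrt(5))*i.
The factor β**2 + 4*β/3 + 8/3 splits as (β - a)(β - a') with a = (-2/3) + ((2/3)*sqrt(5))*i, a' = (-2/3) - ((2/3)*sqrt(5))*i. At the order-1 pole a set g(β) = (β - a)*f(β) = [3*β**2/5 + 7*β/6 - 37/7] / (β - a').
Simple pole: residue = g(a) at a = (-2/3) + ((2/3)*sqrt(5))*i, which is (11/60) + ((1123/1050)*sqrt(5))*i.
List the singular points by increasing real part (a conjugate pair: the negative imaginary part first).

Radius of convergence at 0: (2/3)*sqrt(6).
At (-2/3) - ((2/3)*sqrt(5))*i: a pole of order 1; residue (11/60) - ((1123/1050)*sqrt(5))*i.
At (-2/3) + ((2/3)*sqrt(5))*i: a pole of order 1; residue (11/60) + ((1123/1050)*sqrt(5))*i.


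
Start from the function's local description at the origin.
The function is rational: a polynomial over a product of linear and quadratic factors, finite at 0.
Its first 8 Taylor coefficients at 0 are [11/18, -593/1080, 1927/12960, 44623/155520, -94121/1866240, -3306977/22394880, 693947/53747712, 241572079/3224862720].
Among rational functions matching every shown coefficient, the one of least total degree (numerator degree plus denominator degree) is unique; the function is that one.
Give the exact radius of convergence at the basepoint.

No rational of total degree below 4 reproduces all 8 coefficients; solving the [2/2] Pade equations on them gives f(d) = (d**2 - 6*d/5 + 11/9)/(d**2 - d/6 + 2), whose expansion matches every shown term.
Denominator factor (d**2 - d/6 + 2): discriminant -287/36, complex-conjugate roots (1/12) + ((1/12)*sqrt(287))*i and (1/12) - ((1/12)*sqrt(287))*i; poles of order 1, moduli sqrt(2) and sqrt(2).
The radius of convergence is the smallest modulus among the singular points: sqrt(2).

The radius of convergence is sqrt(2).


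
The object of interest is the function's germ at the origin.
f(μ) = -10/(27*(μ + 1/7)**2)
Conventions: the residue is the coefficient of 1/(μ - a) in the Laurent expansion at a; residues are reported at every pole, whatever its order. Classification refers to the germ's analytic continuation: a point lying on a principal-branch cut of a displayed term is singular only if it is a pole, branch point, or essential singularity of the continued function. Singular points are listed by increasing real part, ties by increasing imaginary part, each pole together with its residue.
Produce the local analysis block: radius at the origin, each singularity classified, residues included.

Radius of convergence at 0: 1/7.
At -1/7: a pole of order 2; residue 0.

Denominator factor (μ + 1/7)^2: pole of order 2 at -1/7, modulus 1/7.
The radius of convergence is the smallest modulus among the singular points: 1/7.
At the order-2 pole -1/7 set g(μ) = (μ - (-1/7))^2*f(μ) = -10/27.
Order-2 pole: residue = g'(a); g'(-1/7) = 0, so the residue is 0.


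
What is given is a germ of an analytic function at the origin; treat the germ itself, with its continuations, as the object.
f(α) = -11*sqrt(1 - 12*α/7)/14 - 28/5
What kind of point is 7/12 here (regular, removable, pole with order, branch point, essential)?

The point is an algebraic (square-root) branch point.

The term (-11/14)*sqrt(1 - α/(7/12)) has argument 1 - 7/12/(7/12) = 0 at 7/12: a square-root (algebraic, two-sheeted) branch point; the remaining terms are analytic or single-valued there.


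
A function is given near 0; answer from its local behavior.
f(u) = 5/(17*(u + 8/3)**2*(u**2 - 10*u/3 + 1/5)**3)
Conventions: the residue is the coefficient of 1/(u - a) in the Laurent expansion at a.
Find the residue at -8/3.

The residue is 81250/731794257.

At the order-2 pole -8/3 set g(u) = (u - (-8/3))^2*f(u) = 5/(17*(u**2 - 10*u/3 + 1/5)**3).
Order-2 pole: residue = g'(a); g'(-8/3) = 81250/731794257, so the residue is 81250/731794257.


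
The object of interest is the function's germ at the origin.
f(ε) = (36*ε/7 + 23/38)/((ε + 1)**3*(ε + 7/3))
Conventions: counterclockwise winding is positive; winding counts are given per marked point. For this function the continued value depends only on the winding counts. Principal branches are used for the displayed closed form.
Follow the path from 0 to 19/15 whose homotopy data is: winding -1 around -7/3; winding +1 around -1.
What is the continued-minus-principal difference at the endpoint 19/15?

The function is rational, hence single-valued: continuing it around any pole returns the same value, so the difference is 0.

Continued minus principal equals 0.


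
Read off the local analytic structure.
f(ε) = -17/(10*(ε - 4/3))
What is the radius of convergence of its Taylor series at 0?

The radius of convergence is 4/3.

Denominator factor (ε - 4/3): pole of order 1 at 4/3, modulus 4/3.
The radius of convergence is the smallest modulus among the singular points: 4/3.


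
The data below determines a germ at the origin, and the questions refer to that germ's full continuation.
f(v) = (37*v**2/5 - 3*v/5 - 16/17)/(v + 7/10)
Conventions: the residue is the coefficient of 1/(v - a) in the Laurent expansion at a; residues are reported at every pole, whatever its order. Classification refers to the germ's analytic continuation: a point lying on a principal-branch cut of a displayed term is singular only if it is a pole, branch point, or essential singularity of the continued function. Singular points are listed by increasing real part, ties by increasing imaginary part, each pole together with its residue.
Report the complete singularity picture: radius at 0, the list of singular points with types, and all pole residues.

Radius of convergence at 0: 7/10.
At -7/10: a pole of order 1; residue 26391/8500.

Denominator factor (v + 7/10): pole of order 1 at -7/10, modulus 7/10.
The radius of convergence is the smallest modulus among the singular points: 7/10.
At the order-1 pole -7/10 set g(v) = (v - (-7/10))*f(v) = 37*v**2/5 - 3*v/5 - 16/17.
Simple pole: residue = g(a) at a = -7/10, which is 26391/8500.


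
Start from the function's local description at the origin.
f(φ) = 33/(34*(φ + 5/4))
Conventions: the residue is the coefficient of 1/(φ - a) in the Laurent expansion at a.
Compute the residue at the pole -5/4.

The residue is 33/34.

At the order-1 pole -5/4 set g(φ) = (φ - (-5/4))*f(φ) = 33/34.
Simple pole: residue = g(a) at a = -5/4, which is 33/34.


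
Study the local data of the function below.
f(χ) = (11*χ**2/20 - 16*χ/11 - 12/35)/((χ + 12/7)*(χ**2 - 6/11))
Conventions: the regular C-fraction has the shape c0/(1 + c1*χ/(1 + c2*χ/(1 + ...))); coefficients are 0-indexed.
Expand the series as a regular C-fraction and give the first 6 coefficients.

Taylor coefficients (expand at 0): a_0 = 11/30, a_1 = 161/120, a_2 = -503/720, a_3 = 1043/320, a_4 = -12077/6912, a_5 = 518203/82944.
c0 = a_0 = 11/30. Peel one level at a time: if S = 1 + c*χ/S' with S'(0) = 1, then c is the χ-coefficient of S and S' = c*χ/(S - 1).
S_1 = c0/f = 1 + (-161/44)*χ + (88829/5808)*χ^2 + ...; c1 = -161/44.
S_2 = c1*χ/(S_1 - 1) = 1 + (88829/21252)*χ + (-4027903/1866312)*χ^2 + ...; c2 = 88829/21252.
S_3 = c2*χ/(S_2 - 1) = 1 + (44306933/85808814)*χ + (99713861863/189374189784)*χ^2 + ...; c3 = 44306933/85808814.
S_4 = c3*χ/(S_3 - 1) = 1 + (-132677121983/130107125668)*χ + (928739853881/1608991991148)*χ^2 + ...; c4 = -132677121983/130107125668.
S_5 = c4*χ/(S_4 - 1) = 1 + (621803/1098519)*χ + ...; c5 = 621803/1098519.

The regular C-fraction coefficients are [11/30, -161/44, 88829/21252, 44306933/85808814, -132677121983/130107125668, 621803/1098519].


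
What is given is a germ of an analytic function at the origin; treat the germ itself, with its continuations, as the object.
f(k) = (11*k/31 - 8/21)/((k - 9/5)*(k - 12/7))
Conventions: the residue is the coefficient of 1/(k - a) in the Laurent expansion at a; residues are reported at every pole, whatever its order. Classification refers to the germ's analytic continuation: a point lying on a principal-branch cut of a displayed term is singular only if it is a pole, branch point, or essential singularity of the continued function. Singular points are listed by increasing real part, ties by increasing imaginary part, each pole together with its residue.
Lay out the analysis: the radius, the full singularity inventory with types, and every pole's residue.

Denominator factor (k - 12/7): pole of order 1 at 12/7, modulus 12/7.
Denominator factor (k - 9/5): pole of order 1 at 9/5, modulus 9/5.
The radius of convergence is the smallest modulus among the singular points: 12/7.
At the order-1 pole 12/7 set g(k) = (k - (12/7))*f(k) = (11*k/31 - 8/21)/(k - 9/5).
Simple pole: residue = g(a) at a = 12/7, which is -740/279.
At the order-1 pole 9/5 set g(k) = (k - (9/5))*f(k) = (11*k/31 - 8/21)/(k - 12/7).
Simple pole: residue = g(a) at a = 9/5, which is 839/279.
List the singular points by increasing real part (a conjugate pair: the negative imaginary part first).

Radius of convergence at 0: 12/7.
At 12/7: a pole of order 1; residue -740/279.
At 9/5: a pole of order 1; residue 839/279.


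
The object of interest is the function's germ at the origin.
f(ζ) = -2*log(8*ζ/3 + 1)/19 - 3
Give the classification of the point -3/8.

The point is a logarithmic branch point.

The term (-2/19)*log(1 - ζ/(-3/8)) has argument 1 - -3/8/(-3/8) = 0 at -3/8: a logarithmic (infinitely-sheeted) branch point; the remaining terms are analytic or single-valued there.


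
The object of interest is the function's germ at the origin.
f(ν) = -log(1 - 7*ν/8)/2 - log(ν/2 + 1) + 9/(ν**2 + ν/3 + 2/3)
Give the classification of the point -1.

The point is a regular point.

Denominator factors: ν**2 + ν/3 + 2/3 = 4/3 at ν = -1 — none vanishes.
Branch term log(1 - ν/(-2)): argument at -1 is 1/2, nonzero, so -1 is not its branch point (a point on a principal cut is still regular for the continued germ).
Branch term log(1 - ν/(8/7)): argument at -1 is 15/8, nonzero, so -1 is not its branch point (a point on a principal cut is still regular for the continued germ).
So the germ continues analytically to -1.


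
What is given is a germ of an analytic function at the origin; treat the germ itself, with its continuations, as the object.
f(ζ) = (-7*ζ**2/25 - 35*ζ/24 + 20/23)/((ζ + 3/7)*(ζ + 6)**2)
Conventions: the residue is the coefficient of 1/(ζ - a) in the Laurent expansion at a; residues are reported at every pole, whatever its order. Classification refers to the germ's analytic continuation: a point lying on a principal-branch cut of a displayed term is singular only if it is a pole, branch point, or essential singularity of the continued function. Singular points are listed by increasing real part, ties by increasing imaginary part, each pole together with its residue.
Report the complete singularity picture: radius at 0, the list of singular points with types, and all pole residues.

Denominator factor (ζ + 6)^2: pole of order 2 at -6, modulus 6.
Denominator factor (ζ + 3/7): pole of order 1 at -3/7, modulus 3/7.
The radius of convergence is the smallest modulus among the singular points: 3/7.
At the order-2 pole -6 set g(ζ) = (ζ - (-6))^2*f(ζ) = (-7*ζ**2/25 - 35*ζ/24 + 20/23)/(ζ + 3/7).
Order-2 pole: residue = g'(a); g'(-6) = -2284331/6996600, so the residue is -2284331/6996600.
At the order-1 pole -3/7 set g(ζ) = (ζ - (-3/7))*f(ζ) = (-7*ζ**2/25 - 35*ζ/24 + 20/23)/(ζ + 6)**2.
Simple pole: residue = g(a) at a = -3/7, which is 325283/6996600.
List the singular points by increasing real part (a conjugate pair: the negative imaginary part first).

Radius of convergence at 0: 3/7.
At -6: a pole of order 2; residue -2284331/6996600.
At -3/7: a pole of order 1; residue 325283/6996600.


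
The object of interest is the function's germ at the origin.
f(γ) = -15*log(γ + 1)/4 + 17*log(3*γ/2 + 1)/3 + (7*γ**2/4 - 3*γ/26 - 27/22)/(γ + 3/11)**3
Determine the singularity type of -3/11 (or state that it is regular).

The denominator factor γ + 3/11 vanishes at -3/11 and appears to the power 3; the numerator there equals -6705/6292, nonzero, and no other factor vanishes.
The branch terms are analytic at this point.
Hence a pole whose order is the multiplicity, 3.

The point is a pole of order 3.


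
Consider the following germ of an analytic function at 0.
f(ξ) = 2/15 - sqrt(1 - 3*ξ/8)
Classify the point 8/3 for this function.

The term (-1)*sqrt(1 - ξ/(8/3)) has argument 1 - 8/3/(8/3) = 0 at 8/3: a square-root (algebraic, two-sheeted) branch point; the remaining terms are analytic or single-valued there.

The point is an algebraic (square-root) branch point.


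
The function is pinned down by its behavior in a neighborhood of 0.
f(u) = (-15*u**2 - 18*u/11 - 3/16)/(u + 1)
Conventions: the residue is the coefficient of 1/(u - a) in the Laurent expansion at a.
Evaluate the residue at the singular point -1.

The residue is -2385/176.

At the order-1 pole -1 set g(u) = (u - (-1))*f(u) = -15*u**2 - 18*u/11 - 3/16.
Simple pole: residue = g(a) at a = -1, which is -2385/176.


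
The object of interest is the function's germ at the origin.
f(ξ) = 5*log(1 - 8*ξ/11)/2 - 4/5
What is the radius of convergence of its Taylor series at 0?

The radius of convergence is 11/8.

Branch term (5/2)*log(1 - ξ/(11/8)): its argument vanishes at ξ = 11/8, a logarithmic branch point, modulus 11/8.
The radius of convergence is the smallest modulus among the singular points: 11/8.


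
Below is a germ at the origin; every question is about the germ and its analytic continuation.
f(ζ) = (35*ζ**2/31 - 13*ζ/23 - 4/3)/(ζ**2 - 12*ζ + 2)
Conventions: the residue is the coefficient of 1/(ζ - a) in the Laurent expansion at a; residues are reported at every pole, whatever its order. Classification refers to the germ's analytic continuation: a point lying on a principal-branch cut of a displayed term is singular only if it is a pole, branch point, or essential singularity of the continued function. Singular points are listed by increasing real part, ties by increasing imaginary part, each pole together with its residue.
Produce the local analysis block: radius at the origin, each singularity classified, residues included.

Denominator factor (ζ**2 - 12*ζ + 2): discriminant 136, real irrational roots 6 + sqrt(34) and 6 - sqrt(34); poles of order 1, moduli 6 + sqrt(34) and 6 - sqrt(34).
The radius of convergence is the smallest modulus among the singular points: 6 - sqrt(34).
The factor ζ**2 - 12*ζ + 2 splits as (ζ - a)(ζ - a') with a = 6 - sqrt(34), a' = 6 + sqrt(34). At the order-1 pole a set g(ζ) = (ζ - a)*f(ζ) = [35*ζ**2/31 - 13*ζ/23 - 4/3] / (ζ - a').
Simple pole: residue = g(a) at a = 6 - sqrt(34), which is 9257/1426 - (39736/36363)*sqrt(34).
The factor ζ**2 - 12*ζ + 2 splits as (ζ - a)(ζ - a') with a = 6 + sqrt(34), a' = 6 - sqrt(34). At the order-1 pole a set g(ζ) = (ζ - a)*f(ζ) = [35*ζ**2/31 - 13*ζ/23 - 4/3] / (ζ - a').
Simple pole: residue = g(a) at a = 6 + sqrt(34), which is 9257/1426 + (39736/36363)*sqrt(34).
List the singular points by increasing real part (a conjugate pair: the negative imaginary part first).

Radius of convergence at 0: 6 - sqrt(34).
At 6 - sqrt(34): a pole of order 1; residue 9257/1426 - (39736/36363)*sqrt(34).
At 6 + sqrt(34): a pole of order 1; residue 9257/1426 + (39736/36363)*sqrt(34).


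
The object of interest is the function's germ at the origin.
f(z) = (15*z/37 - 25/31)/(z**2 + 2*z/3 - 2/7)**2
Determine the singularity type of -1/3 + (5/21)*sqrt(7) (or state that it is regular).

The point is a pole of order 2.

The denominator factor z**2 + 2*z/3 - 2/7 vanishes at -1/3 + (5/21)*sqrt(7) and appears to the power 2; the numerator there equals -1080/1147 + (25/259)*sqrt(7), nonzero, and no other factor vanishes.
Hence a pole whose order is the multiplicity, 2.


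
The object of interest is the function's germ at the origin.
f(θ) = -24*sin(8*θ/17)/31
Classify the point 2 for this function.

The point is a regular point.

There is no denominator, hence no pole anywhere.
The factor sin(8*θ/17) is entire.
So the germ continues analytically to 2.


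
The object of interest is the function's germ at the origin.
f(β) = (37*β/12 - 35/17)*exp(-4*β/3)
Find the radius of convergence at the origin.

The factor exp(-4*β/3) is entire and contributes no finite singular point.
The polynomial part has no poles.
No finite singular points: the Taylor series at 0 converges everywhere.

The radius of convergence is infinite.


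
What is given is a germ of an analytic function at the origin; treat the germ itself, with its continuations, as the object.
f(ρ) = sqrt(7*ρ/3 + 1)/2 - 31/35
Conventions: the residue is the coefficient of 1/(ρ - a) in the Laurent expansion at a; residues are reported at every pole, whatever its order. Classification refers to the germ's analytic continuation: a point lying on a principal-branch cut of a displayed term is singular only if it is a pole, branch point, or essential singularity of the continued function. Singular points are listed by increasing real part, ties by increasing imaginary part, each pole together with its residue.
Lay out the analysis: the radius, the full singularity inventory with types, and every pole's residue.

Branch term (1/2)*sqrt(1 - ρ/(-3/7)): its argument vanishes at ρ = -3/7, a square-root branch point, modulus 3/7.
The radius of convergence is the smallest modulus among the singular points: 3/7.

Radius of convergence at 0: 3/7.
At -3/7: an algebraic (square-root) branch point.


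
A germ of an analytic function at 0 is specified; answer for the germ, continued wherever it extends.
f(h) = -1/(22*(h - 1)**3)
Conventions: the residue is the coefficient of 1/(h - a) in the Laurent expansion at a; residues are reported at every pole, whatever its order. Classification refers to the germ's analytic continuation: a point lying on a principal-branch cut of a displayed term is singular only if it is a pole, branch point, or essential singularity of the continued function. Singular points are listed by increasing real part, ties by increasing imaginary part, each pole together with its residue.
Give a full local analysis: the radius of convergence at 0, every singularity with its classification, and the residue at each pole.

Radius of convergence at 0: 1.
At 1: a pole of order 3; residue 0.

Denominator factor (h - 1)^3: pole of order 3 at 1, modulus 1.
The radius of convergence is the smallest modulus among the singular points: 1.
At the order-3 pole 1 set g(h) = (h - (1))^3*f(h) = -1/22.
Order-3 pole: residue = g''(a)/2; g''(1) = 0, so the residue is 0.


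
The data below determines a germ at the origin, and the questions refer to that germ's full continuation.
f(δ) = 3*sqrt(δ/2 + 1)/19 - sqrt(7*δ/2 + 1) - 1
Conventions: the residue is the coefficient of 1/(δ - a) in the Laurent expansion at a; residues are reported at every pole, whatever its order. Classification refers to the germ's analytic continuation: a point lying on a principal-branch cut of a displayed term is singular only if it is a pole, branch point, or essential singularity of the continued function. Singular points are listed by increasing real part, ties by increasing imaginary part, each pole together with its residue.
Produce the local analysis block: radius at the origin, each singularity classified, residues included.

Radius of convergence at 0: 2/7.
At -2: an algebraic (square-root) branch point.
At -2/7: an algebraic (square-root) branch point.

Branch term (-1)*sqrt(1 - δ/(-2/7)): its argument vanishes at δ = -2/7, a square-root branch point, modulus 2/7.
Branch term (3/19)*sqrt(1 - δ/(-2)): its argument vanishes at δ = -2, a square-root branch point, modulus 2.
The radius of convergence is the smallest modulus among the singular points: 2/7.
List the singular points by increasing real part (a conjugate pair: the negative imaginary part first).


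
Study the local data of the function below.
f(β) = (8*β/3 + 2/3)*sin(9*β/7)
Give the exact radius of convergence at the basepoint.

The radius of convergence is infinite.

The factor sin(9*β/7) is entire and contributes no finite singular point.
The polynomial part has no poles.
No finite singular points: the Taylor series at 0 converges everywhere.


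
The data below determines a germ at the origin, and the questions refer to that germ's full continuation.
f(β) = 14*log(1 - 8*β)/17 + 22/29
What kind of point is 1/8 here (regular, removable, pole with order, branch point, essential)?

The term (14/17)*log(1 - β/(1/8)) has argument 1 - 1/8/(1/8) = 0 at 1/8: a logarithmic (infinitely-sheeted) branch point; the remaining terms are analytic or single-valued there.

The point is a logarithmic branch point.


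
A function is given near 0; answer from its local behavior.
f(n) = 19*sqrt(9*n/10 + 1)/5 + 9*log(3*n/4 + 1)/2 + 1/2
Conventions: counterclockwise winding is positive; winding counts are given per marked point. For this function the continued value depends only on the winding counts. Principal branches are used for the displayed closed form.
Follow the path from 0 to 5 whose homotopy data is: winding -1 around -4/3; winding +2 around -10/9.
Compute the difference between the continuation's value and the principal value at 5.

The rational part is single-valued and drops out of the difference; each branch term changes only by its own monodromy.
(9/2)*log(1 - n/(-4/3)): each positive loop around -4/3 adds 2*pi*i to the log, so winding -1 contributes (9/2)*(-1)*2*pi*i = -(9)*pi*i.
(19/5)*sqrt(1 - n/(-10/9)): winding +2 is even, the square root returns to the same sheet, contribution 0.
Summing the contributions at n = 5 gives -(9)*pi*i.

Continued minus principal equals -(9)*pi*i.


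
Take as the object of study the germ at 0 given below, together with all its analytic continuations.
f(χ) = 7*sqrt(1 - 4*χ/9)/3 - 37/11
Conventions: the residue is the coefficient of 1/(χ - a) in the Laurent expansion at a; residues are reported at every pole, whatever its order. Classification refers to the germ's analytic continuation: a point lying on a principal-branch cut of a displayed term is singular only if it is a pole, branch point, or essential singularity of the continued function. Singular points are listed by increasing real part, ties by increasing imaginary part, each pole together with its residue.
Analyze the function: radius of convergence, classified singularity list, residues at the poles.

Branch term (7/3)*sqrt(1 - χ/(9/4)): its argument vanishes at χ = 9/4, a square-root branch point, modulus 9/4.
The radius of convergence is the smallest modulus among the singular points: 9/4.

Radius of convergence at 0: 9/4.
At 9/4: an algebraic (square-root) branch point.


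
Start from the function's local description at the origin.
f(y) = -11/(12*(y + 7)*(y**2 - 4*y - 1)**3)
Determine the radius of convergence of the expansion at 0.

The radius of convergence is -2 + sqrt(5).

Denominator factor (y + 7): pole of order 1 at -7, modulus 7.
Denominator factor (y**2 - 4*y - 1)^3: discriminant 20, real irrational roots 2 + sqrt(5) and 2 - sqrt(5); poles of order 3, moduli 2 + sqrt(5) and -2 + sqrt(5).
The radius of convergence is the smallest modulus among the singular points: -2 + sqrt(5).


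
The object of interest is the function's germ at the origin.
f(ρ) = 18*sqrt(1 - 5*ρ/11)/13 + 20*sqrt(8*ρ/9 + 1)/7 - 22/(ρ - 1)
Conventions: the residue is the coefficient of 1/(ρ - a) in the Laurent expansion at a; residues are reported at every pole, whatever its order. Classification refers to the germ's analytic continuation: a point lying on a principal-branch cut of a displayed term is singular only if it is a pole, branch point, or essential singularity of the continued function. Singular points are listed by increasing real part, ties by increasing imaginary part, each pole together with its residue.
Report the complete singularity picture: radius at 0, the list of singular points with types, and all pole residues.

Radius of convergence at 0: 1.
At -9/8: an algebraic (square-root) branch point.
At 1: a pole of order 1; residue -22.
At 11/5: an algebraic (square-root) branch point.

Denominator factor (ρ - 1): pole of order 1 at 1, modulus 1.
Branch term (20/7)*sqrt(1 - ρ/(-9/8)): its argument vanishes at ρ = -9/8, a square-root branch point, modulus 9/8.
Branch term (18/13)*sqrt(1 - ρ/(11/5)): its argument vanishes at ρ = 11/5, a square-root branch point, modulus 11/5.
The radius of convergence is the smallest modulus among the singular points: 1.
The branch terms are analytic at 1 and contribute nothing to the residue; only the rational part matters.
At the order-1 pole 1 set g(ρ) = (ρ - (1))*(rational part) = -22.
Simple pole: residue = g(a) at a = 1, which is -22.
List the singular points by increasing real part (a conjugate pair: the negative imaginary part first).


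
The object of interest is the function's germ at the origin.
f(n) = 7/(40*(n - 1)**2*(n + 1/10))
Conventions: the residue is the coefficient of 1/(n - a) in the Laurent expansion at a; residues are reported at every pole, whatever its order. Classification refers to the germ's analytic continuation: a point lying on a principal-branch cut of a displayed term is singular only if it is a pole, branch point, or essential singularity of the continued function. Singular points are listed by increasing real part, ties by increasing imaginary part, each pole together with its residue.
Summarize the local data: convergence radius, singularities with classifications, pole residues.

Denominator factor (n - 1)^2: pole of order 2 at 1, modulus 1.
Denominator factor (n + 1/10): pole of order 1 at -1/10, modulus 1/10.
The radius of convergence is the smallest modulus among the singular points: 1/10.
At the order-1 pole -1/10 set g(n) = (n - (-1/10))*f(n) = 7/(40*(n - 1)**2).
Simple pole: residue = g(a) at a = -1/10, which is 35/242.
At the order-2 pole 1 set g(n) = (n - (1))^2*f(n) = 7/(40*(n + 1/10)).
Order-2 pole: residue = g'(a); g'(1) = -35/242, so the residue is -35/242.
List the singular points by increasing real part (a conjugate pair: the negative imaginary part first).

Radius of convergence at 0: 1/10.
At -1/10: a pole of order 1; residue 35/242.
At 1: a pole of order 2; residue -35/242.


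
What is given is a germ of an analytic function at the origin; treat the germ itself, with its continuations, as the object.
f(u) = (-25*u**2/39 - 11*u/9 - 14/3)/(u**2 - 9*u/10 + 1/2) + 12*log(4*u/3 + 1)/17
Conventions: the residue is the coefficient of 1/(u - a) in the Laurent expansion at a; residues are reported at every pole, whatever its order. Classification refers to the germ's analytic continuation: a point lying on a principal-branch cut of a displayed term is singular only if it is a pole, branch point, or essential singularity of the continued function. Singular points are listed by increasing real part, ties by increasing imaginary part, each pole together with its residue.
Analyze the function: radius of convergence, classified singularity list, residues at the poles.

Radius of convergence at 0: (1/2)*sqrt(2).
At -3/4: a logarithmic branch point.
At (9/20) - ((1/20)*sqrt(119))*i: a pole of order 1; residue (-421/468) - ((383/884)*sqrt(119))*i.
At (9/20) + ((1/20)*sqrt(119))*i: a pole of order 1; residue (-421/468) + ((383/884)*sqrt(119))*i.

Denominator factor (u**2 - 9*u/10 + 1/2): discriminant -119/100, complex-conjugate roots (9/20) + ((1/20)*sqrt(119))*i and (9/20) - ((1/20)*sqrt(119))*i; poles of order 1, moduli (1/2)*sqrt(2) and (1/2)*sqrt(2).
Branch term (12/17)*log(1 - u/(-3/4)): its argument vanishes at u = -3/4, a logarithmic branch point, modulus 3/4.
The radius of convergence is the smallest modulus among the singular points: (1/2)*sqrt(2).
The branch term is analytic at (9/20) - ((1/20)*sqrt(119))*i and contributes nothing to the residue; only the rational part matters.
The factor u**2 - 9*u/10 + 1/2 splits as (u - a)(u - a') with a = (9/20) - ((1/20)*sqrt(119))*i, a' = (9/20) + ((1/20)*sqrt(119))*i. At the order-1 pole a set g(u) = (u - a)*(rational part) = [-25*u**2/39 - 11*u/9 - 14/3] / (u - a').
Simple pole: residue = g(a) at a = (9/20) - ((1/20)*sqrt(119))*i, which is (-421/468) - ((383/884)*sqrt(119))*i.
The branch term is analytic at (9/20) + ((1/20)*sqrt(119))*i and contributes nothing to the residue; only the rational part matters.
The factor u**2 - 9*u/10 + 1/2 splits as (u - a)(u - a') with a = (9/20) + ((1/20)*sqrt(119))*i, a' = (9/20) - ((1/20)*sqrt(119))*i. At the order-1 pole a set g(u) = (u - a)*(rational part) = [-25*u**2/39 - 11*u/9 - 14/3] / (u - a').
Simple pole: residue = g(a) at a = (9/20) + ((1/20)*sqrt(119))*i, which is (-421/468) + ((383/884)*sqrt(119))*i.
List the singular points by increasing real part (a conjugate pair: the negative imaginary part first).


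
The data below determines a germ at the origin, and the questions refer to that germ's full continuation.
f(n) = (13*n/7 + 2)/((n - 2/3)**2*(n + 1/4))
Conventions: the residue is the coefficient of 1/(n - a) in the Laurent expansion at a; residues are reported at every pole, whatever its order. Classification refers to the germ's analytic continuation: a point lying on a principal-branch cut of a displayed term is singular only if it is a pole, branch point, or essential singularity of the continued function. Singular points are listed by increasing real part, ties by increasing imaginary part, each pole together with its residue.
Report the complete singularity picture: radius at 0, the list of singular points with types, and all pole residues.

Radius of convergence at 0: 1/4.
At -1/4: a pole of order 1; residue 1548/847.
At 2/3: a pole of order 2; residue -1548/847.

Denominator factor (n - 2/3)^2: pole of order 2 at 2/3, modulus 2/3.
Denominator factor (n + 1/4): pole of order 1 at -1/4, modulus 1/4.
The radius of convergence is the smallest modulus among the singular points: 1/4.
At the order-1 pole -1/4 set g(n) = (n - (-1/4))*f(n) = (13*n/7 + 2)/(n - 2/3)**2.
Simple pole: residue = g(a) at a = -1/4, which is 1548/847.
At the order-2 pole 2/3 set g(n) = (n - (2/3))^2*f(n) = (13*n/7 + 2)/(n + 1/4).
Order-2 pole: residue = g'(a); g'(2/3) = -1548/847, so the residue is -1548/847.
List the singular points by increasing real part (a conjugate pair: the negative imaginary part first).


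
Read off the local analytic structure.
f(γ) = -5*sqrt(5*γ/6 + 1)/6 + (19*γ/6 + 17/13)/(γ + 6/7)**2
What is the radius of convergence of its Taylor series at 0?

Denominator factor (γ + 6/7)^2: pole of order 2 at -6/7, modulus 6/7.
Branch term (-5/6)*sqrt(1 - γ/(-6/5)): its argument vanishes at γ = -6/5, a square-root branch point, modulus 6/5.
The radius of convergence is the smallest modulus among the singular points: 6/7.

The radius of convergence is 6/7.


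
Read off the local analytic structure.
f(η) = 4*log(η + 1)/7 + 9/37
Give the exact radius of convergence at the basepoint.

The radius of convergence is 1.

Branch term (4/7)*log(1 - η/(-1)): its argument vanishes at η = -1, a logarithmic branch point, modulus 1.
The radius of convergence is the smallest modulus among the singular points: 1.


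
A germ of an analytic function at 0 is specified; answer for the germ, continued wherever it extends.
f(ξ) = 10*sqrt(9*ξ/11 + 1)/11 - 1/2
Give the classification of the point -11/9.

The term (10/11)*sqrt(1 - ξ/(-11/9)) has argument 1 - -11/9/(-11/9) = 0 at -11/9: a square-root (algebraic, two-sheeted) branch point; the remaining terms are analytic or single-valued there.

The point is an algebraic (square-root) branch point.


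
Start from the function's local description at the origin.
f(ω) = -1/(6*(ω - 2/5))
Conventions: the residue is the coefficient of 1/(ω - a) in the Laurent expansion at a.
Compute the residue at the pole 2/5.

At the order-1 pole 2/5 set g(ω) = (ω - (2/5))*f(ω) = -1/6.
Simple pole: residue = g(a) at a = 2/5, which is -1/6.

The residue is -1/6.


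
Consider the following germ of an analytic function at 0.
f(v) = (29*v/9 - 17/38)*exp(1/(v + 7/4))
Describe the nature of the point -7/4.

The exponent 1/(v - (-7/4)) has a pole at -7/4, so exp(1/(v - (-7/4))) takes every nonzero value near it: an essential singularity (not a pole of any order).

The point is an essential singularity.


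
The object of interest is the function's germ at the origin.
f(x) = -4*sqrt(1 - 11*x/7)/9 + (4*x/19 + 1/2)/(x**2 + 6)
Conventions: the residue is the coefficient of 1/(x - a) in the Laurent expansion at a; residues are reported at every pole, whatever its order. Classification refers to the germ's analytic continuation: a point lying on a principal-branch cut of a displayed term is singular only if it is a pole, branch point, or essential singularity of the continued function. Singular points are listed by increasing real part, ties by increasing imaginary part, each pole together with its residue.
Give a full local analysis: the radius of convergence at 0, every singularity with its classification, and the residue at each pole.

Denominator factor (x**2 + 6): discriminant -24, complex-conjugate roots (sqrt(6))*i and -(sqrt(6))*i; poles of order 1, moduli sqrt(6) and sqrt(6).
Branch term (-4/9)*sqrt(1 - x/(7/11)): its argument vanishes at x = 7/11, a square-root branch point, modulus 7/11.
The radius of convergence is the smallest modulus among the singular points: 7/11.
The branch term is analytic at -(sqrt(6))*i and contributes nothing to the residue; only the rational part matters.
The factor x**2 + 6 splits as (x - a)(x - a') with a = -(sqrt(6))*i, a' = (sqrt(6))*i. At the order-1 pole a set g(x) = (x - a)*(rational part) = [4*x/19 + 1/2] / (x - a').
Simple pole: residue = g(a) at a = -(sqrt(6))*i, which is (2/19) + ((1/24)*sqrt(6))*i.
The branch term is analytic at (sqrt(6))*i and contributes nothing to the residue; only the rational part matters.
The factor x**2 + 6 splits as (x - a)(x - a') with a = (sqrt(6))*i, a' = -(sqrt(6))*i. At the order-1 pole a set g(x) = (x - a)*(rational part) = [4*x/19 + 1/2] / (x - a').
Simple pole: residue = g(a) at a = (sqrt(6))*i, which is (2/19) - ((1/24)*sqrt(6))*i.
List the singular points by increasing real part (a conjugate pair: the negative imaginary part first).

Radius of convergence at 0: 7/11.
At -(sqrt(6))*i: a pole of order 1; residue (2/19) + ((1/24)*sqrt(6))*i.
At (sqrt(6))*i: a pole of order 1; residue (2/19) - ((1/24)*sqrt(6))*i.
At 7/11: an algebraic (square-root) branch point.


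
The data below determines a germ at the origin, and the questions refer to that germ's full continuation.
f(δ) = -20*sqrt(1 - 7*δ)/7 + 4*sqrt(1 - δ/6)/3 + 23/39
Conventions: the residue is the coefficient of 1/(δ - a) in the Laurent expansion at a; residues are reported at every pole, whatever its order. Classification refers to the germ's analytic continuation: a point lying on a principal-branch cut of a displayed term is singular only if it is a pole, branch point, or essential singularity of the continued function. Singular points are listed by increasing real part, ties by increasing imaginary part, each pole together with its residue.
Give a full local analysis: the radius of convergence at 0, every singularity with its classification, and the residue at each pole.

Radius of convergence at 0: 1/7.
At 1/7: an algebraic (square-root) branch point.
At 6: an algebraic (square-root) branch point.

Branch term (4/3)*sqrt(1 - δ/(6)): its argument vanishes at δ = 6, a square-root branch point, modulus 6.
Branch term (-20/7)*sqrt(1 - δ/(1/7)): its argument vanishes at δ = 1/7, a square-root branch point, modulus 1/7.
The radius of convergence is the smallest modulus among the singular points: 1/7.
List the singular points by increasing real part (a conjugate pair: the negative imaginary part first).
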